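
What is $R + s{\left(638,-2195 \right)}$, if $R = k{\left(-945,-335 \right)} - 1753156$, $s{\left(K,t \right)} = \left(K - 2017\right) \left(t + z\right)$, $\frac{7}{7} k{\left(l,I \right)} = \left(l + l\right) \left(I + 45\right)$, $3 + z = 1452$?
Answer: $-176322$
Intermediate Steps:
$z = 1449$ ($z = -3 + 1452 = 1449$)
$k{\left(l,I \right)} = 2 l \left(45 + I\right)$ ($k{\left(l,I \right)} = \left(l + l\right) \left(I + 45\right) = 2 l \left(45 + I\right)$)
$s{\left(K,t \right)} = \left(-2017 + K\right) \left(1449 + t\right)$ ($s{\left(K,t \right)} = \left(K - 2017\right) \left(t + 1449\right) = \left(-2017 + K\right) \left(1449 + t\right)$)
$R = -1205056$ ($R = 2 \left(-945\right) \left(45 - 335\right) - 1753156 = 2 \left(-945\right) \left(-290\right) - 1753156 = 548100 - 1753156 = -1205056$)
$R + s{\left(638,-2195 \right)} = -1205056 + \left(-2922633 - -4427315 + 1449 \cdot 638 + 638 \left(-2195\right)\right) = -1205056 + \left(-2922633 + 4427315 + 924462 - 1400410\right) = -1205056 + 1028734 = -176322$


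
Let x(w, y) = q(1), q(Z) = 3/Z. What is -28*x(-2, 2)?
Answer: -84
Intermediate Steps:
x(w, y) = 3 (x(w, y) = 3/1 = 3*1 = 3)
-28*x(-2, 2) = -28*3 = -84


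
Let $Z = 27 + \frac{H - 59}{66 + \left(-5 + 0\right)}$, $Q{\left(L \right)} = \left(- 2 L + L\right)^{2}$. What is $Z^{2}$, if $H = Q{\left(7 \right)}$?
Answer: $\frac{2679769}{3721} \approx 720.17$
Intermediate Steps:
$Q{\left(L \right)} = L^{2}$ ($Q{\left(L \right)} = \left(- L\right)^{2} = L^{2}$)
$H = 49$ ($H = 7^{2} = 49$)
$Z = \frac{1637}{61}$ ($Z = 27 + \frac{49 - 59}{66 + \left(-5 + 0\right)} = 27 - \frac{10}{66 - 5} = 27 - \frac{10}{61} = \frac{1637}{61} \approx 26.836$)
$Z^{2} = \left(\frac{1637}{61}\right)^{2} = \frac{2679769}{3721}$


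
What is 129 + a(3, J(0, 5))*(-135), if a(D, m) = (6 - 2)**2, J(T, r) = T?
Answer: -2031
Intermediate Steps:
a(D, m) = 16 (a(D, m) = 4**2 = 16)
129 + a(3, J(0, 5))*(-135) = 129 + 16*(-135) = 129 - 2160 = -2031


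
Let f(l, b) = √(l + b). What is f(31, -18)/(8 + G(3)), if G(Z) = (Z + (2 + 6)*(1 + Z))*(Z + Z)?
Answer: √13/218 ≈ 0.016539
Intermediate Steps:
f(l, b) = √(b + l)
G(Z) = 2*Z*(8 + 9*Z) (G(Z) = (Z + 8*(1 + Z))*(2*Z) = (Z + (8 + 8*Z))*(2*Z) = (8 + 9*Z)*(2*Z) = 2*Z*(8 + 9*Z))
f(31, -18)/(8 + G(3)) = √(-18 + 31)/(8 + 2*3*(8 + 9*3)) = √13/(8 + 2*3*(8 + 27)) = √13/(8 + 2*3*35) = √13/(8 + 210) = √13/218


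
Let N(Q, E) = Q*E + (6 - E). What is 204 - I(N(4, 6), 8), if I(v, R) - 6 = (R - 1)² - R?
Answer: 157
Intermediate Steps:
N(Q, E) = 6 - E + E*Q (N(Q, E) = E*Q + (6 - E) = 6 - E + E*Q)
I(v, R) = 6 + (-1 + R)² - R (I(v, R) = 6 + ((R - 1)² - R) = 6 + ((-1 + R)² - R) = 6 + (-1 + R)² - R)
204 - I(N(4, 6), 8) = 204 - (6 + (-1 + 8)² - 1*8) = 204 - (6 + 7² - 8) = 204 - (6 + 49 - 8) = 204 - 1*47 = 204 - 47 = 157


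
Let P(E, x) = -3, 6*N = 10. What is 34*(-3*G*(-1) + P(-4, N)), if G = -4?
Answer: -510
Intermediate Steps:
N = 5/3 (N = (1/6)*10 = 5/3 ≈ 1.6667)
34*(-3*G*(-1) + P(-4, N)) = 34*(-3*(-4)*(-1) - 3) = 34*(12*(-1) - 3) = 34*(-12 - 3) = 34*(-15) = -510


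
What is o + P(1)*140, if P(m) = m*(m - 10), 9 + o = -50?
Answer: -1319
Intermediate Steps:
o = -59 (o = -9 - 50 = -59)
P(m) = m*(-10 + m)
o + P(1)*140 = -59 + (1*(-10 + 1))*140 = -59 + (1*(-9))*140 = -59 - 9*140 = -59 - 1260 = -1319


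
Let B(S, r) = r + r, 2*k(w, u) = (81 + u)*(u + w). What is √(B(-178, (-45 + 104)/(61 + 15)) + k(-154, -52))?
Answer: I*√4310986/38 ≈ 54.639*I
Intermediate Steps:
k(w, u) = (81 + u)*(u + w)/2 (k(w, u) = ((81 + u)*(u + w))/2 = (81 + u)*(u + w)/2)
B(S, r) = 2*r
√(B(-178, (-45 + 104)/(61 + 15)) + k(-154, -52)) = √(2*((-45 + 104)/(61 + 15)) + ((½)*(-52)² + (81/2)*(-52) + (81/2)*(-154) + (½)*(-52)*(-154))) = √(2*(59/76) + ((½)*2704 - 2106 - 6237 + 4004)) = √(2*(59*(1/76)) + (1352 - 2106 - 6237 + 4004)) = √(2*(59/76) - 2987) = √(59/38 - 2987) = √(-113447/38) = I*√4310986/38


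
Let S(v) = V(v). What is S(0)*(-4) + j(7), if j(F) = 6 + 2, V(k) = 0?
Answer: 8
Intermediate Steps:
S(v) = 0
j(F) = 8
S(0)*(-4) + j(7) = 0*(-4) + 8 = 0 + 8 = 8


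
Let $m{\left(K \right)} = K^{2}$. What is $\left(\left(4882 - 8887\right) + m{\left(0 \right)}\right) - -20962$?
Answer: $16957$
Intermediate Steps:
$\left(\left(4882 - 8887\right) + m{\left(0 \right)}\right) - -20962 = \left(\left(4882 - 8887\right) + 0^{2}\right) - -20962 = \left(-4005 + 0\right) + 20962 = -4005 + 20962 = 16957$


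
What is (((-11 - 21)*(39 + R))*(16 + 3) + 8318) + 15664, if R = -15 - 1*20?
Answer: 21550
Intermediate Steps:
R = -35 (R = -15 - 20 = -35)
(((-11 - 21)*(39 + R))*(16 + 3) + 8318) + 15664 = (((-11 - 21)*(39 - 35))*(16 + 3) + 8318) + 15664 = (-32*4*19 + 8318) + 15664 = (-128*19 + 8318) + 15664 = (-2432 + 8318) + 15664 = 5886 + 15664 = 21550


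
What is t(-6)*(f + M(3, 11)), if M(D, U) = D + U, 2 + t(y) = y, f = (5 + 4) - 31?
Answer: 64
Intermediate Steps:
f = -22 (f = 9 - 31 = -22)
t(y) = -2 + y
t(-6)*(f + M(3, 11)) = (-2 - 6)*(-22 + (3 + 11)) = -8*(-22 + 14) = -8*(-8) = 64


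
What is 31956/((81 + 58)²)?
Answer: 31956/19321 ≈ 1.6540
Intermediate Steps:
31956/((81 + 58)²) = 31956/(139²) = 31956/19321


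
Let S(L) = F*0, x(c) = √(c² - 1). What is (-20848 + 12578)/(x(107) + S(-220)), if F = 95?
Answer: -4135*√318/954 ≈ -77.293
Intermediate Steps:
x(c) = √(-1 + c²)
S(L) = 0 (S(L) = 95*0 = 0)
(-20848 + 12578)/(x(107) + S(-220)) = (-20848 + 12578)/(√(-1 + 107²) + 0) = -8270/(√(-1 + 11449) + 0) = -8270/(√11448 + 0) = -8270/(6*√318 + 0) = -8270*√318/1908 = -4135*√318/954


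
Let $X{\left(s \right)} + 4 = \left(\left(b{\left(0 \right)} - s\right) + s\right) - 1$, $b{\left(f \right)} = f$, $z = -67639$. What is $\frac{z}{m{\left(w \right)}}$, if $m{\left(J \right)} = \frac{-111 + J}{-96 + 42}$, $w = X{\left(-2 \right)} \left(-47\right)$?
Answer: $\frac{1826253}{62} \approx 29456.0$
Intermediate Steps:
$X{\left(s \right)} = -5$ ($X{\left(s \right)} = -4 + \left(\left(\left(0 - s\right) + s\right) - 1\right) = -4 + \left(\left(- s + s\right) - 1\right) = -4 + \left(0 - 1\right) = -4 - 1 = -5$)
$w = 235$ ($w = \left(-5\right) \left(-47\right) = 235$)
$m{\left(J \right)} = \frac{37}{18} - \frac{J}{54}$ ($m{\left(J \right)} = \frac{-111 + J}{-54} = \left(-111 + J\right) \left(- \frac{1}{54}\right) = \frac{37}{18} - \frac{J}{54}$)
$\frac{z}{m{\left(w \right)}} = - \frac{67639}{\frac{37}{18} - \frac{235}{54}} = - \frac{67639}{- \frac{62}{27}} = \left(-67639\right) \left(- \frac{27}{62}\right) = \frac{1826253}{62}$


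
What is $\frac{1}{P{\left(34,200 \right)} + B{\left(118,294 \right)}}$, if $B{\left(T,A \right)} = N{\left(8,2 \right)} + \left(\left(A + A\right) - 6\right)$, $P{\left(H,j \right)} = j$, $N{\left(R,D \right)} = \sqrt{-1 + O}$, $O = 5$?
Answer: $\frac{1}{784} \approx 0.0012755$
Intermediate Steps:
$N{\left(R,D \right)} = 2$ ($N{\left(R,D \right)} = \sqrt{-1 + 5} = \sqrt{4} = 2$)
$B{\left(T,A \right)} = -4 + 2 A$ ($B{\left(T,A \right)} = 2 + \left(\left(A + A\right) - 6\right) = 2 + \left(2 A - 6\right) = 2 + \left(-6 + 2 A\right) = -4 + 2 A$)
$\frac{1}{P{\left(34,200 \right)} + B{\left(118,294 \right)}} = \frac{1}{200 + \left(-4 + 2 \cdot 294\right)} = \frac{1}{200 + \left(-4 + 588\right)} = \frac{1}{200 + 584} = \frac{1}{784}$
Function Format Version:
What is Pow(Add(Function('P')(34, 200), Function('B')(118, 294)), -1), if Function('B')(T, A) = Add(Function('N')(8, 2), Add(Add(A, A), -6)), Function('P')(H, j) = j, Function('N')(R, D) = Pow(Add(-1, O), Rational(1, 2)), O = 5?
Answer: Rational(1, 784) ≈ 0.0012755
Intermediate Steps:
Function('N')(R, D) = 2 (Function('N')(R, D) = Pow(Add(-1, 5), Rational(1, 2)) = Pow(4, Rational(1, 2)) = 2)
Function('B')(T, A) = Add(-4, Mul(2, A)) (Function('B')(T, A) = Add(2, Add(Add(A, A), -6)) = Add(2, Add(Mul(2, A), -6)) = Add(2, Add(-6, Mul(2, A))) = Add(-4, Mul(2, A)))
Pow(Add(Function('P')(34, 200), Function('B')(118, 294)), -1) = Pow(Add(200, Add(-4, Mul(2, 294))), -1) = Pow(Add(200, Add(-4, 588)), -1) = Pow(Add(200, 584), -1) = Pow(784, -1) = Rational(1, 784)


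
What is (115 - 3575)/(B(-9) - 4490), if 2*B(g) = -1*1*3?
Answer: 6920/8983 ≈ 0.77034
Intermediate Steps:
B(g) = -3/2 (B(g) = (-1*1*3)/2 = (-1*3)/2 = (1/2)*(-3) = -3/2)
(115 - 3575)/(B(-9) - 4490) = (115 - 3575)/(-3/2 - 4490) = -3460/(-8983/2) = -3460*(-2/8983) = 6920/8983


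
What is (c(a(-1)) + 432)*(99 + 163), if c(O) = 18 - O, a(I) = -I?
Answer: 117638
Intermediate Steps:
(c(a(-1)) + 432)*(99 + 163) = ((18 - (-1)*(-1)) + 432)*(99 + 163) = ((18 - 1*1) + 432)*262 = ((18 - 1) + 432)*262 = (17 + 432)*262 = 449*262 = 117638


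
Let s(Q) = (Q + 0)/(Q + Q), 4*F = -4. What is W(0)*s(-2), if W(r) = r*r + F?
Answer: -½ ≈ -0.50000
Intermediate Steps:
F = -1 (F = (¼)*(-4) = -1)
W(r) = -1 + r² (W(r) = r*r - 1 = r² - 1 = -1 + r²)
s(Q) = ½ (s(Q) = Q/((2*Q)) = Q*(1/(2*Q)) = ½)
W(0)*s(-2) = (-1 + 0²)*(½) = (-1 + 0)*(½) = -1*½ = -½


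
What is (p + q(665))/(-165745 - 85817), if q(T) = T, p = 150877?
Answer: -25257/41927 ≈ -0.60240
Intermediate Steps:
(p + q(665))/(-165745 - 85817) = (150877 + 665)/(-165745 - 85817) = 151542/(-251562) = 151542*(-1/251562) = -25257/41927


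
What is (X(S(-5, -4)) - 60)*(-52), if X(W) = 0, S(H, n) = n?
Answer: 3120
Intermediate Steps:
(X(S(-5, -4)) - 60)*(-52) = (0 - 60)*(-52) = -60*(-52) = 3120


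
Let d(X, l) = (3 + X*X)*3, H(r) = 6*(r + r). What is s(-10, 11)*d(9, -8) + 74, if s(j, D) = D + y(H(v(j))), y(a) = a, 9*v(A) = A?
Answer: -514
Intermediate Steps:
v(A) = A/9
H(r) = 12*r (H(r) = 6*(2*r) = 12*r)
s(j, D) = D + 4*j/3 (s(j, D) = D + 12*(j/9) = D + 4*j/3)
d(X, l) = 9 + 3*X² (d(X, l) = (3 + X²)*3 = 9 + 3*X²)
s(-10, 11)*d(9, -8) + 74 = (11 + (4/3)*(-10))*(9 + 3*9²) + 74 = (11 - 40/3)*(9 + 3*81) + 74 = -7*(9 + 243)/3 + 74 = -7/3*252 + 74 = -588 + 74 = -514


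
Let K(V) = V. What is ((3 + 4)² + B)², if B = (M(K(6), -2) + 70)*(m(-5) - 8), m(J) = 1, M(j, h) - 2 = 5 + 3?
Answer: 261121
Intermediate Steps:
M(j, h) = 10 (M(j, h) = 2 + (5 + 3) = 2 + 8 = 10)
B = -560 (B = (10 + 70)*(1 - 8) = 80*(-7) = -560)
((3 + 4)² + B)² = ((3 + 4)² - 560)² = (7² - 560)² = (49 - 560)² = (-511)² = 261121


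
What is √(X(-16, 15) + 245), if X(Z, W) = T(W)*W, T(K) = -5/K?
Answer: 4*√15 ≈ 15.492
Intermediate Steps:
X(Z, W) = -5 (X(Z, W) = (-5/W)*W = -5)
√(X(-16, 15) + 245) = √(-5 + 245) = √240 = 4*√15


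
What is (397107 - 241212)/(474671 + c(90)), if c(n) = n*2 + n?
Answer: 155895/474941 ≈ 0.32824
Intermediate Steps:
c(n) = 3*n (c(n) = 2*n + n = 3*n)
(397107 - 241212)/(474671 + c(90)) = (397107 - 241212)/(474671 + 3*90) = 155895/(474671 + 270) = 155895/474941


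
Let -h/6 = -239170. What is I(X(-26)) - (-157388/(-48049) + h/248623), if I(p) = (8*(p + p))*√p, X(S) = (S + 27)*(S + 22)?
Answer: -108081552704/11946086527 - 128*I ≈ -9.0474 - 128.0*I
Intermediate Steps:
h = 1435020 (h = -6*(-239170) = 1435020)
X(S) = (22 + S)*(27 + S) (X(S) = (27 + S)*(22 + S) = (22 + S)*(27 + S))
I(p) = 16*p^(3/2) (I(p) = (8*(2*p))*√p = (16*p)*√p = 16*p^(3/2))
I(X(-26)) - (-157388/(-48049) + h/248623) = 16*(594 + (-26)² + 49*(-26))^(3/2) - (-157388/(-48049) + 1435020/248623) = 16*(594 + 676 - 1274)^(3/2) - (-157388*(-1/48049) + 1435020*(1/248623)) = 16*(-4)^(3/2) - (157388/48049 + 1435020/248623) = 16*(-8*I) - 1*108081552704/11946086527 = -128*I - 108081552704/11946086527 = -108081552704/11946086527 - 128*I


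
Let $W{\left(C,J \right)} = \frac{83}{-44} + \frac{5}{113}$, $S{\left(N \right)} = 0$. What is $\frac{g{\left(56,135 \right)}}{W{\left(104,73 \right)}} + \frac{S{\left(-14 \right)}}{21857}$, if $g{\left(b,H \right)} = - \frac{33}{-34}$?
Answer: $- \frac{27346}{51901} \approx -0.52689$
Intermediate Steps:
$W{\left(C,J \right)} = - \frac{9159}{4972}$ ($W{\left(C,J \right)} = 83 \left(- \frac{1}{44}\right) + 5 \cdot \frac{1}{113} = - \frac{83}{44} + \frac{5}{113} = - \frac{9159}{4972}$)
$g{\left(b,H \right)} = \frac{33}{34}$ ($g{\left(b,H \right)} = \left(-33\right) \left(- \frac{1}{34}\right) = \frac{33}{34}$)
$\frac{g{\left(56,135 \right)}}{W{\left(104,73 \right)}} + \frac{S{\left(-14 \right)}}{21857} = \frac{33}{34 \left(- \frac{9159}{4972}\right)} + \frac{0}{21857} = \frac{33}{34} \left(- \frac{4972}{9159}\right) + 0 \cdot \frac{1}{21857} = - \frac{27346}{51901} + 0 = - \frac{27346}{51901}$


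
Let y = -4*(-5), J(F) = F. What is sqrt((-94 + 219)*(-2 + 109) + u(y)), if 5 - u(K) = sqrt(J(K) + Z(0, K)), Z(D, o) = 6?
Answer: sqrt(13380 - sqrt(26)) ≈ 115.65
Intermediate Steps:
y = 20
u(K) = 5 - sqrt(6 + K) (u(K) = 5 - sqrt(K + 6) = 5 - sqrt(6 + K))
sqrt((-94 + 219)*(-2 + 109) + u(y)) = sqrt((-94 + 219)*(-2 + 109) + (5 - sqrt(6 + 20))) = sqrt(125*107 + (5 - sqrt(26))) = sqrt(13375 + (5 - sqrt(26))) = sqrt(13380 - sqrt(26))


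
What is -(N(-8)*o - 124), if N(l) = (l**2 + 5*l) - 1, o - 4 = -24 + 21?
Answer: 101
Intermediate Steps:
o = 1 (o = 4 + (-24 + 21) = 4 - 3 = 1)
N(l) = -1 + l**2 + 5*l
-(N(-8)*o - 124) = -((-1 + (-8)**2 + 5*(-8))*1 - 124) = -((-1 + 64 - 40)*1 - 124) = -(23*1 - 124) = -(23 - 124) = -1*(-101) = 101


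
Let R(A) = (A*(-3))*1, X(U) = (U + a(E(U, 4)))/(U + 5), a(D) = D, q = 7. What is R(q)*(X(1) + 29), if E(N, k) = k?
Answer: -1253/2 ≈ -626.50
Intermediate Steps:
X(U) = (4 + U)/(5 + U) (X(U) = (U + 4)/(U + 5) = (4 + U)/(5 + U))
R(A) = -3*A (R(A) = -3*A*1 = -3*A)
R(q)*(X(1) + 29) = (-3*7)*((4 + 1)/(5 + 1) + 29) = -21*(5/6 + 29) = -21*((⅙)*5 + 29) = -21*(⅚ + 29) = -21*179/6 = -1253/2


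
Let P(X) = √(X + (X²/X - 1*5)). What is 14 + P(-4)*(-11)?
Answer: 14 - 11*I*√13 ≈ 14.0 - 39.661*I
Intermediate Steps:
P(X) = √(-5 + 2*X) (P(X) = √(X + (X - 5)) = √(X + (-5 + X)) = √(-5 + 2*X))
14 + P(-4)*(-11) = 14 + √(-5 + 2*(-4))*(-11) = 14 + √(-5 - 8)*(-11) = 14 + √(-13)*(-11) = 14 + (I*√13)*(-11) = 14 - 11*I*√13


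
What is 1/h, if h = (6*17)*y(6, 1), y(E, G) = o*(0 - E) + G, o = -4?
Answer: 1/2550 ≈ 0.00039216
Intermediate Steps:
y(E, G) = G + 4*E (y(E, G) = -4*(0 - E) + G = -(-4)*E + G = 4*E + G = G + 4*E)
h = 2550 (h = (6*17)*(1 + 4*6) = 102*(1 + 24) = 102*25 = 2550)
1/h = 1/2550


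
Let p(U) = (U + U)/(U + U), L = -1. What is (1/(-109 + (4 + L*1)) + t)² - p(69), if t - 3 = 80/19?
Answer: 206280813/4056196 ≈ 50.856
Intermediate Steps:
p(U) = 1 (p(U) = (2*U)/((2*U)) = (2*U)*(1/(2*U)) = 1)
t = 137/19 (t = 3 + 80/19 = 137/19 ≈ 7.2105)
(1/(-109 + (4 + L*1)) + t)² - p(69) = (1/(-109 + (4 - 1*1)) + 137/19)² - 1*1 = (1/(-109 + (4 - 1)) + 137/19)² - 1 = (1/(-109 + 3) + 137/19)² - 1 = (1/(-106) + 137/19)² - 1 = (-1/106 + 137/19)² - 1 = (14503/2014)² - 1 = 210337009/4056196 - 1 = 206280813/4056196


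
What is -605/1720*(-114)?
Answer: 6897/172 ≈ 40.099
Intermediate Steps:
-605/1720*(-114) = -605*1/1720*(-114) = -121/344*(-114) = 6897/172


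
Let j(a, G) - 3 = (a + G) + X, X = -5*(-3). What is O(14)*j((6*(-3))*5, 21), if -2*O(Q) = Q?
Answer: 357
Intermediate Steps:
X = 15
O(Q) = -Q/2
j(a, G) = 18 + G + a (j(a, G) = 3 + ((a + G) + 15) = 3 + ((G + a) + 15) = 3 + (15 + G + a) = 18 + G + a)
O(14)*j((6*(-3))*5, 21) = (-1/2*14)*(18 + 21 + (6*(-3))*5) = -7*(18 + 21 - 18*5) = -7*(18 + 21 - 90) = -7*(-51) = 357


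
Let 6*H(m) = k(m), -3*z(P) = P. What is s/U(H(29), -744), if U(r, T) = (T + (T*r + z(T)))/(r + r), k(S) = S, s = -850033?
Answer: 24650957/12276 ≈ 2008.1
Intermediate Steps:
z(P) = -P/3
H(m) = m/6
U(r, T) = (2*T/3 + T*r)/(2*r) (U(r, T) = (T + (T*r - T/3))/(r + r) = (T + (-T/3 + T*r))/((2*r)) = (2*T/3 + T*r)*(1/(2*r)) = (2*T/3 + T*r)/(2*r))
s/U(H(29), -744) = -850033/((1/2)*(-744) + (1/3)*(-744)/((1/6)*29)) = -850033/(-372 + (1/3)*(-744)/(29/6)) = -850033/(-372 + (1/3)*(-744)*(6/29)) = -850033/(-372 - 1488/29) = -850033/(-12276/29) = -850033*(-29/12276) = 24650957/12276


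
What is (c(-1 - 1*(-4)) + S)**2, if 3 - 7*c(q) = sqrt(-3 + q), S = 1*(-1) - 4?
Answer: 1024/49 ≈ 20.898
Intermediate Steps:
S = -5 (S = -1 - 4 = -5)
c(q) = 3/7 - sqrt(-3 + q)/7
(c(-1 - 1*(-4)) + S)**2 = ((3/7 - sqrt(-3 + (-1 - 1*(-4)))/7) - 5)**2 = ((3/7 - sqrt(-3 + (-1 + 4))/7) - 5)**2 = ((3/7 - sqrt(-3 + 3)/7) - 5)**2 = ((3/7 - sqrt(0)/7) - 5)**2 = ((3/7 - 1/7*0) - 5)**2 = ((3/7 + 0) - 5)**2 = (3/7 - 5)**2 = (-32/7)**2 = 1024/49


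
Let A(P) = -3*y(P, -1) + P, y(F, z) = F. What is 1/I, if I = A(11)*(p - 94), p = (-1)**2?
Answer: 1/2046 ≈ 0.00048876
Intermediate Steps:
p = 1
A(P) = -2*P (A(P) = -3*P + P = -2*P)
I = 2046 (I = (-2*11)*(1 - 94) = -22*(-93) = 2046)
1/I = 1/2046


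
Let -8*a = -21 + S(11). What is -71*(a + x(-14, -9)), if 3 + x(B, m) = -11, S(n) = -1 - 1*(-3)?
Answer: 6603/8 ≈ 825.38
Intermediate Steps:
S(n) = 2 (S(n) = -1 + 3 = 2)
x(B, m) = -14 (x(B, m) = -3 - 11 = -14)
a = 19/8 (a = -(-21 + 2)/8 = -⅛*(-19) = 19/8 ≈ 2.3750)
-71*(a + x(-14, -9)) = -71*(19/8 - 14) = -71*(-93/8) = 6603/8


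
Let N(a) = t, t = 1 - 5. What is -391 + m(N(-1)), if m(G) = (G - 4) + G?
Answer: -403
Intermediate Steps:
t = -4
N(a) = -4
m(G) = -4 + 2*G (m(G) = (-4 + G) + G = -4 + 2*G)
-391 + m(N(-1)) = -391 + (-4 + 2*(-4)) = -391 + (-4 - 8) = -391 - 12 = -403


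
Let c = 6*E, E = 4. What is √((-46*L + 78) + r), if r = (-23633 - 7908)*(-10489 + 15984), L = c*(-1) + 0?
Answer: I*√173316613 ≈ 13165.0*I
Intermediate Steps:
c = 24 (c = 6*4 = 24)
L = -24 (L = 24*(-1) + 0 = -24 + 0 = -24)
r = -173317795 (r = -31541*5495 = -173317795)
√((-46*L + 78) + r) = √((-46*(-24) + 78) - 173317795) = √((1104 + 78) - 173317795) = √(1182 - 173317795) = √(-173316613) = I*√173316613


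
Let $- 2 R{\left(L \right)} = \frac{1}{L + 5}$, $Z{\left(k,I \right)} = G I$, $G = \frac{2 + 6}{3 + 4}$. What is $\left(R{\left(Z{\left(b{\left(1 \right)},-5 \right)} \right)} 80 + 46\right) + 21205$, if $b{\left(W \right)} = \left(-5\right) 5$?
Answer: $21307$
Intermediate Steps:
$b{\left(W \right)} = -25$
$G = \frac{8}{7} \approx 1.1429$
$Z{\left(k,I \right)} = \frac{8 I}{7}$
$R{\left(L \right)} = - \frac{1}{2 \left(5 + L\right)}$ ($R{\left(L \right)} = - \frac{1}{2 \left(L + 5\right)} = - \frac{1}{2 \left(5 + L\right)}$)
$\left(R{\left(Z{\left(b{\left(1 \right)},-5 \right)} \right)} 80 + 46\right) + 21205 = \left(- \frac{1}{10 + 2 \cdot \frac{8}{7} \left(-5\right)} 80 + 46\right) + 21205 = \left(- \frac{1}{10 + 2 \left(- \frac{40}{7}\right)} 80 + 46\right) + 21205 = \left(- \frac{1}{10 - \frac{80}{7}} \cdot 80 + 46\right) + 21205 = \left(- \frac{1}{- \frac{10}{7}} \cdot 80 + 46\right) + 21205 = \left(\left(-1\right) \left(- \frac{7}{10}\right) 80 + 46\right) + 21205 = \left(\frac{7}{10} \cdot 80 + 46\right) + 21205 = \left(56 + 46\right) + 21205 = 102 + 21205 = 21307$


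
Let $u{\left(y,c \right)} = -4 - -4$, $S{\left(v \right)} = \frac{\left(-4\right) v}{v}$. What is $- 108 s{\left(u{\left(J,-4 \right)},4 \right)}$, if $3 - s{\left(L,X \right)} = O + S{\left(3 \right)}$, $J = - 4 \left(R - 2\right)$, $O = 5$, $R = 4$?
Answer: $-216$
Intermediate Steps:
$J = -8$ ($J = - 4 \left(4 - 2\right) = \left(-4\right) 2 = -8$)
$S{\left(v \right)} = -4$
$u{\left(y,c \right)} = 0$ ($u{\left(y,c \right)} = -4 + 4 = 0$)
$s{\left(L,X \right)} = 2$ ($s{\left(L,X \right)} = 3 - \left(5 - 4\right) = 3 - 1 = 2$)
$- 108 s{\left(u{\left(J,-4 \right)},4 \right)} = \left(-108\right) 2 = -216$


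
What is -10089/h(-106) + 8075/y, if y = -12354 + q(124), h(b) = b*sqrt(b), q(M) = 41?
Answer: -8075/12313 - 10089*I*sqrt(106)/11236 ≈ -0.65581 - 9.2446*I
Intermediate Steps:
h(b) = b**(3/2)
y = -12313 (y = -12354 + 41 = -12313)
-10089/h(-106) + 8075/y = -10089*I*sqrt(106)/11236 + 8075/(-12313) = -10089*I*sqrt(106)/11236 + 8075*(-1/12313) = -10089*I*sqrt(106)/11236 - 8075/12313 = -8075/12313 - 10089*I*sqrt(106)/11236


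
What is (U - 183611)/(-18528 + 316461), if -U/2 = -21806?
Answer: -139999/297933 ≈ -0.46990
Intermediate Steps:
U = 43612 (U = -2*(-21806) = 43612)
(U - 183611)/(-18528 + 316461) = (43612 - 183611)/(-18528 + 316461) = -139999/297933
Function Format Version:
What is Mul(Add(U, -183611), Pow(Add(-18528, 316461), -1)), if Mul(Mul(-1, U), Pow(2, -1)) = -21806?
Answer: Rational(-139999, 297933) ≈ -0.46990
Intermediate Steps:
U = 43612 (U = Mul(-2, -21806) = 43612)
Mul(Add(U, -183611), Pow(Add(-18528, 316461), -1)) = Mul(Add(43612, -183611), Pow(Add(-18528, 316461), -1)) = Mul(-139999, Pow(297933, -1)) = Mul(-139999, Rational(1, 297933)) = Rational(-139999, 297933)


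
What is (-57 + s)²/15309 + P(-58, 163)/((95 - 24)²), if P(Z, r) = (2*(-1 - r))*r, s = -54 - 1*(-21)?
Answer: -9600596/952749 ≈ -10.077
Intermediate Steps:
s = -33 (s = -54 + 21 = -33)
P(Z, r) = r*(-2 - 2*r) (P(Z, r) = (-2 - 2*r)*r = r*(-2 - 2*r))
(-57 + s)²/15309 + P(-58, 163)/((95 - 24)²) = (-57 - 33)²/15309 + (-2*163*(1 + 163))/((95 - 24)²) = (-90)²*(1/15309) + (-2*163*164)/(71²) = 8100*(1/15309) - 53464/5041 = 100/189 - 53464*1/5041 = 100/189 - 53464/5041 = -9600596/952749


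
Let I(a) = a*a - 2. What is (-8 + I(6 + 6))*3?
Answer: 402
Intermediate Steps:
I(a) = -2 + a**2 (I(a) = a**2 - 2 = -2 + a**2)
(-8 + I(6 + 6))*3 = (-8 + (-2 + (6 + 6)**2))*3 = (-8 + (-2 + 12**2))*3 = (-8 + (-2 + 144))*3 = (-8 + 142)*3 = 134*3 = 402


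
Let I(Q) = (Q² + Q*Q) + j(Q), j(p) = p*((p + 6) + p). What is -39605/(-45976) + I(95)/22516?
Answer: 644421525/258798904 ≈ 2.4900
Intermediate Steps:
j(p) = p*(6 + 2*p) (j(p) = p*((6 + p) + p) = p*(6 + 2*p))
I(Q) = 2*Q² + 2*Q*(3 + Q) (I(Q) = (Q² + Q*Q) + 2*Q*(3 + Q) = (Q² + Q²) + 2*Q*(3 + Q) = 2*Q² + 2*Q*(3 + Q))
-39605/(-45976) + I(95)/22516 = -39605/(-45976) + (2*95*(3 + 2*95))/22516 = -39605*(-1/45976) + (2*95*(3 + 190))*(1/22516) = 39605/45976 + (2*95*193)*(1/22516) = 39605/45976 + 36670*(1/22516) = 39605/45976 + 18335/11258 = 644421525/258798904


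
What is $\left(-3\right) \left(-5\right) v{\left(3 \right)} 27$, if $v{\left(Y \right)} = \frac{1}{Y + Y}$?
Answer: $\frac{135}{2} \approx 67.5$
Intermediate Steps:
$v{\left(Y \right)} = \frac{1}{2 Y}$
$\left(-3\right) \left(-5\right) v{\left(3 \right)} 27 = \left(-3\right) \left(-5\right) \frac{1}{2 \cdot 3} \cdot 27 = 15 \cdot \frac{1}{2} \cdot \frac{1}{3} \cdot 27 = 15 \cdot \frac{1}{6} \cdot 27 = \frac{5}{2} \cdot 27 = \frac{135}{2}$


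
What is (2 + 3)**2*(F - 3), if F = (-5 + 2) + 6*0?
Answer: -150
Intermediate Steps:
F = -3 (F = -3 + 0 = -3)
(2 + 3)**2*(F - 3) = (2 + 3)**2*(-3 - 3) = 5**2*(-6) = 25*(-6) = -150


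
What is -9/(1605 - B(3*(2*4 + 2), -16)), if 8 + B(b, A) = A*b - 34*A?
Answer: -9/1549 ≈ -0.0058102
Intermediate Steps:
B(b, A) = -8 - 34*A + A*b (B(b, A) = -8 + (A*b - 34*A) = -8 + (-34*A + A*b) = -8 - 34*A + A*b)
-9/(1605 - B(3*(2*4 + 2), -16)) = -9/(1605 - (-8 - 34*(-16) - 48*(2*4 + 2))) = -9/(1605 - (-8 + 544 - 48*(8 + 2))) = -9/(1605 - (-8 + 544 - 48*10)) = -9/(1605 - (-8 + 544 - 16*30)) = -9/(1605 - (-8 + 544 - 480)) = -9/(1605 - 1*56) = -9/(1605 - 56) = -9/1549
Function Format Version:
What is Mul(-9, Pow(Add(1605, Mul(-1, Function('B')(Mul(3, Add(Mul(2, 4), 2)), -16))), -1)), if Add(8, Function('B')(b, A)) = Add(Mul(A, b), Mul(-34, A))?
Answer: Rational(-9, 1549) ≈ -0.0058102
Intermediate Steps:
Function('B')(b, A) = Add(-8, Mul(-34, A), Mul(A, b)) (Function('B')(b, A) = Add(-8, Add(Mul(A, b), Mul(-34, A))) = Add(-8, Add(Mul(-34, A), Mul(A, b))) = Add(-8, Mul(-34, A), Mul(A, b)))
Mul(-9, Pow(Add(1605, Mul(-1, Function('B')(Mul(3, Add(Mul(2, 4), 2)), -16))), -1)) = Mul(-9, Pow(Add(1605, Mul(-1, Add(-8, Mul(-34, -16), Mul(-16, Mul(3, Add(Mul(2, 4), 2)))))), -1)) = Mul(-9, Pow(Add(1605, Mul(-1, Add(-8, 544, Mul(-16, Mul(3, Add(8, 2)))))), -1)) = Mul(-9, Pow(Add(1605, Mul(-1, Add(-8, 544, Mul(-16, Mul(3, 10))))), -1)) = Mul(-9, Pow(Add(1605, Mul(-1, Add(-8, 544, Mul(-16, 30)))), -1)) = Mul(-9, Pow(Add(1605, Mul(-1, Add(-8, 544, -480))), -1)) = Mul(-9, Pow(Add(1605, Mul(-1, 56)), -1)) = Mul(-9, Pow(Add(1605, -56), -1)) = Mul(-9, Pow(1549, -1)) = Mul(-9, Rational(1, 1549)) = Rational(-9, 1549)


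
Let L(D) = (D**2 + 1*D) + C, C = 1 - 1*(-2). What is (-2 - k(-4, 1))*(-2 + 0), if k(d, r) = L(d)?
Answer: 34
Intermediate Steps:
C = 3 (C = 1 + 2 = 3)
L(D) = 3 + D + D**2 (L(D) = (D**2 + 1*D) + 3 = (D**2 + D) + 3 = (D + D**2) + 3 = 3 + D + D**2)
k(d, r) = 3 + d + d**2
(-2 - k(-4, 1))*(-2 + 0) = (-2 - (3 - 4 + (-4)**2))*(-2 + 0) = (-2 - (3 - 4 + 16))*(-2) = (-2 - 1*15)*(-2) = (-2 - 15)*(-2) = -17*(-2) = 34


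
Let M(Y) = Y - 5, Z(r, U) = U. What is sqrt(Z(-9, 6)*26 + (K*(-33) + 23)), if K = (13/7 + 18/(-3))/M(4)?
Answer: 2*sqrt(518)/7 ≈ 6.5027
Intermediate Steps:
M(Y) = -5 + Y
K = 29/7 (K = (13/7 + 18/(-3))/(-5 + 4) = (13*(1/7) + 18*(-1/3))/(-1) = (13/7 - 6)*(-1) = -29/7*(-1) = 29/7 ≈ 4.1429)
sqrt(Z(-9, 6)*26 + (K*(-33) + 23)) = sqrt(6*26 + ((29/7)*(-33) + 23)) = sqrt(156 + (-957/7 + 23)) = sqrt(156 - 796/7) = sqrt(296/7) = 2*sqrt(518)/7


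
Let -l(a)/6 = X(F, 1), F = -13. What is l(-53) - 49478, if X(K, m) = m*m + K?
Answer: -49406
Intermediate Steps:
X(K, m) = K + m**2 (X(K, m) = m**2 + K = K + m**2)
l(a) = 72 (l(a) = -6*(-13 + 1**2) = -6*(-13 + 1) = -6*(-12) = 72)
l(-53) - 49478 = 72 - 49478 = -49406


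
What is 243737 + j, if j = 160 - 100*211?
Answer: 222797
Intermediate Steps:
j = -20940 (j = 160 - 21100 = -20940)
243737 + j = 243737 - 20940 = 222797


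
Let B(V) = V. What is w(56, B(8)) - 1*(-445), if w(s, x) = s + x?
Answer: 509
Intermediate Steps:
w(56, B(8)) - 1*(-445) = (56 + 8) - 1*(-445) = 64 + 445 = 509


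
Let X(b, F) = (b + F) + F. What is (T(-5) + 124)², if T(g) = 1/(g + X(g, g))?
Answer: 6145441/400 ≈ 15364.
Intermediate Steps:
X(b, F) = b + 2*F (X(b, F) = (F + b) + F = b + 2*F)
T(g) = 1/(4*g) (T(g) = 1/(g + (g + 2*g)) = 1/(g + 3*g) = 1/(4*g))
(T(-5) + 124)² = ((¼)/(-5) + 124)² = ((¼)*(-⅕) + 124)² = (-1/20 + 124)² = (2479/20)² = 6145441/400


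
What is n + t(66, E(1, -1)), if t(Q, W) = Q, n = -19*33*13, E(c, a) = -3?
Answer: -8085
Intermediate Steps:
n = -8151 (n = -627*13 = -8151)
n + t(66, E(1, -1)) = -8151 + 66 = -8085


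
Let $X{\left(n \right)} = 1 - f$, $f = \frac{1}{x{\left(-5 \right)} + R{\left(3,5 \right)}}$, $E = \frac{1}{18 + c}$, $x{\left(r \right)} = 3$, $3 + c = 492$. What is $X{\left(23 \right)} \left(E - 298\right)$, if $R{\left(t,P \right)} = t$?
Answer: $- \frac{755425}{3042} \approx -248.33$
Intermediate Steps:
$c = 489$ ($c = -3 + 492 = 489$)
$E = \frac{1}{507}$ ($E = \frac{1}{18 + 489} = \frac{1}{507} \approx 0.0019724$)
$f = \frac{1}{6}$ ($f = \frac{1}{3 + 3} = \frac{1}{6} \approx 0.16667$)
$X{\left(n \right)} = \frac{5}{6}$ ($X{\left(n \right)} = 1 - \frac{1}{6} = \frac{5}{6}$)
$X{\left(23 \right)} \left(E - 298\right) = \frac{5 \left(\frac{1}{507} - 298\right)}{6} = \frac{5}{6} \left(- \frac{151085}{507}\right) = - \frac{755425}{3042}$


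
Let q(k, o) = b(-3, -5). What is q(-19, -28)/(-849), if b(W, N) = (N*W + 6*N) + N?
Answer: 20/849 ≈ 0.023557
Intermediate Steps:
b(W, N) = 7*N + N*W (b(W, N) = (6*N + N*W) + N = 7*N + N*W)
q(k, o) = -20 (q(k, o) = -5*(7 - 3) = -5*4 = -20)
q(-19, -28)/(-849) = -20/(-849) = -20*(-1/849) = 20/849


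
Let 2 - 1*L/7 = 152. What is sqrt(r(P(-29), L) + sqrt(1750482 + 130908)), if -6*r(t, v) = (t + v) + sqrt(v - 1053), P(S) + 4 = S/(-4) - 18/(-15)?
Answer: sqrt(627330 + 61200*sqrt(6510) - 600*I*sqrt(2103))/60 ≈ 39.318 - 0.097196*I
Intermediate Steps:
L = -1050 (L = 14 - 7*152 = 14 - 1064 = -1050)
P(S) = -14/5 - S/4 (P(S) = -4 + (S/(-4) - 18/(-15)) = -4 + (S*(-1/4) - 18*(-1/15)) = -4 + (-S/4 + 6/5) = -4 + (6/5 - S/4) = -14/5 - S/4)
r(t, v) = -t/6 - v/6 - sqrt(-1053 + v)/6 (r(t, v) = -((t + v) + sqrt(v - 1053))/6 = -((t + v) + sqrt(-1053 + v))/6 = -(t + v + sqrt(-1053 + v))/6 = -t/6 - v/6 - sqrt(-1053 + v)/6)
sqrt(r(P(-29), L) + sqrt(1750482 + 130908)) = sqrt((-(-14/5 - 1/4*(-29))/6 - 1/6*(-1050) - sqrt(-1053 - 1050)/6) + sqrt(1750482 + 130908)) = sqrt((-(-14/5 + 29/4)/6 + 175 - I*sqrt(2103)/6) + sqrt(1881390)) = sqrt((-1/6*89/20 + 175 - I*sqrt(2103)/6) + 17*sqrt(6510)) = sqrt((-89/120 + 175 - I*sqrt(2103)/6) + 17*sqrt(6510)) = sqrt((20911/120 - I*sqrt(2103)/6) + 17*sqrt(6510)) = sqrt(20911/120 + 17*sqrt(6510) - I*sqrt(2103)/6)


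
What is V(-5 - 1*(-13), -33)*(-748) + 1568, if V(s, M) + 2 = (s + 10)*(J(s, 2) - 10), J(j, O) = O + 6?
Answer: 29992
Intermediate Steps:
J(j, O) = 6 + O
V(s, M) = -22 - 2*s (V(s, M) = -2 + (s + 10)*((6 + 2) - 10) = -2 + (10 + s)*(8 - 10) = -2 + (10 + s)*(-2) = -2 + (-20 - 2*s) = -22 - 2*s)
V(-5 - 1*(-13), -33)*(-748) + 1568 = (-22 - 2*(-5 - 1*(-13)))*(-748) + 1568 = (-22 - 2*(-5 + 13))*(-748) + 1568 = (-22 - 2*8)*(-748) + 1568 = (-22 - 16)*(-748) + 1568 = -38*(-748) + 1568 = 28424 + 1568 = 29992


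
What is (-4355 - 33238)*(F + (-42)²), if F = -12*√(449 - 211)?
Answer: -66314052 + 451116*√238 ≈ -5.9355e+7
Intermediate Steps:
F = -12*√238 ≈ -185.13
(-4355 - 33238)*(F + (-42)²) = (-4355 - 33238)*(-12*√238 + (-42)²) = -37593*(-12*√238 + 1764) = -37593*(1764 - 12*√238) = -66314052 + 451116*√238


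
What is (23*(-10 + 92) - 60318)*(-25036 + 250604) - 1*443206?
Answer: -13180832582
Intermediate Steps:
(23*(-10 + 92) - 60318)*(-25036 + 250604) - 1*443206 = (23*82 - 60318)*225568 - 443206 = (1886 - 60318)*225568 - 443206 = -58432*225568 - 443206 = -13180389376 - 443206 = -13180832582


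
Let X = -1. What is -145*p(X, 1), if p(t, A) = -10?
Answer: 1450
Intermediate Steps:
-145*p(X, 1) = -145*(-10) = 1450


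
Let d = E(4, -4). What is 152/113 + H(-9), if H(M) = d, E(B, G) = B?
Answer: 604/113 ≈ 5.3451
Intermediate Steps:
d = 4
H(M) = 4
152/113 + H(-9) = 152/113 + 4 = 604/113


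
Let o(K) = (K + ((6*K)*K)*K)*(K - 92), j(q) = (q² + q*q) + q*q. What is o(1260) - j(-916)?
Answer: 14018633962512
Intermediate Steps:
j(q) = 3*q² (j(q) = (q² + q²) + q² = 2*q² + q² = 3*q²)
o(K) = (-92 + K)*(K + 6*K³) (o(K) = (K + (6*K²)*K)*(-92 + K) = (K + 6*K³)*(-92 + K) = (-92 + K)*(K + 6*K³))
o(1260) - j(-916) = 1260*(-92 + 1260 - 552*1260² + 6*1260³) - 3*(-916)² = 1260*(-92 + 1260 - 552*1587600 + 6*2000376000) - 3*839056 = 1260*(-92 + 1260 - 876355200 + 12002256000) - 1*2517168 = 1260*11125901968 - 2517168 = 14018636479680 - 2517168 = 14018633962512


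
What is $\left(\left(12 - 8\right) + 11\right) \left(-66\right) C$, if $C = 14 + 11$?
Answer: $-24750$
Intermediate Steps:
$C = 25$
$\left(\left(12 - 8\right) + 11\right) \left(-66\right) C = \left(\left(12 - 8\right) + 11\right) \left(-66\right) 25 = \left(4 + 11\right) \left(-66\right) 25 = 15 \left(-66\right) 25 = \left(-990\right) 25 = -24750$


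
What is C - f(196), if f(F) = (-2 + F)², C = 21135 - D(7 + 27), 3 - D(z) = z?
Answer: -16470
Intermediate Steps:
D(z) = 3 - z
C = 21166 (C = 21135 - (3 - (7 + 27)) = 21135 - (3 - 1*34) = 21135 - (3 - 34) = 21135 - 1*(-31) = 21135 + 31 = 21166)
C - f(196) = 21166 - (-2 + 196)² = 21166 - 1*194² = 21166 - 1*37636 = 21166 - 37636 = -16470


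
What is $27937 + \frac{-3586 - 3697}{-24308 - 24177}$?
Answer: $\frac{1354532728}{48485} \approx 27937.0$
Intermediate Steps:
$27937 + \frac{-3586 - 3697}{-24308 - 24177} = 27937 - \frac{7283}{-48485} = 27937 - - \frac{7283}{48485} = 27937 + \frac{7283}{48485} = \frac{1354532728}{48485}$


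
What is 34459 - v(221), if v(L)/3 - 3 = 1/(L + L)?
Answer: 15226897/442 ≈ 34450.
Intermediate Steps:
v(L) = 9 + 3/(2*L) (v(L) = 9 + 3/(L + L) = 9 + 3/((2*L)) = 9 + 3*(1/(2*L)) = 9 + 3/(2*L))
34459 - v(221) = 34459 - (9 + (3/2)/221) = 34459 - (9 + (3/2)*(1/221)) = 34459 - (9 + 3/442) = 34459 - 1*3981/442 = 34459 - 3981/442 = 15226897/442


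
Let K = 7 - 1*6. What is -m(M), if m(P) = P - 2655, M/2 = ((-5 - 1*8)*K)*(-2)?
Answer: 2603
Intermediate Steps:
K = 1 (K = 7 - 6 = 1)
M = 52 (M = 2*(((-5 - 1*8)*1)*(-2)) = 2*(((-5 - 8)*1)*(-2)) = 2*(-13*1*(-2)) = 2*(-13*(-2)) = 2*26 = 52)
m(P) = -2655 + P
-m(M) = -(-2655 + 52) = -1*(-2603) = 2603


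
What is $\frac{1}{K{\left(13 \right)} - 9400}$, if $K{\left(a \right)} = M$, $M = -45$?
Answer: $- \frac{1}{9445} \approx -0.00010588$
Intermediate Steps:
$K{\left(a \right)} = -45$
$\frac{1}{K{\left(13 \right)} - 9400} = \frac{1}{-45 - 9400} = \frac{1}{-9445} = - \frac{1}{9445}$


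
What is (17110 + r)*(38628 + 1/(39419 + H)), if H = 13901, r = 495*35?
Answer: 14184774846407/10664 ≈ 1.3302e+9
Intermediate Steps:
r = 17325
(17110 + r)*(38628 + 1/(39419 + H)) = (17110 + 17325)*(38628 + 1/(39419 + 13901)) = 34435*(38628 + 1/53320) = 34435*(2059644961/53320) = 14184774846407/10664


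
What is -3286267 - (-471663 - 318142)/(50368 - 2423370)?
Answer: -7798318953339/2373002 ≈ -3.2863e+6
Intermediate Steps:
-3286267 - (-471663 - 318142)/(50368 - 2423370) = -3286267 - (-789805)/(-2373002) = -3286267 - (-789805)*(-1)/2373002 = -3286267 - 1*789805/2373002 = -3286267 - 789805/2373002 = -7798318953339/2373002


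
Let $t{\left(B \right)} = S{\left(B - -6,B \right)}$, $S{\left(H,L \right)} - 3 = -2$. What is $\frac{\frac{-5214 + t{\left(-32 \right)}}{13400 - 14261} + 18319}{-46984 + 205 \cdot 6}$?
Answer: $- \frac{7888936}{19697097} \approx -0.40051$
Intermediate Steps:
$S{\left(H,L \right)} = 1$ ($S{\left(H,L \right)} = 3 - 2 = 1$)
$t{\left(B \right)} = 1$
$\frac{\frac{-5214 + t{\left(-32 \right)}}{13400 - 14261} + 18319}{-46984 + 205 \cdot 6} = \frac{\frac{-5214 + 1}{13400 - 14261} + 18319}{-46984 + 205 \cdot 6} = \frac{- \frac{5213}{-861} + 18319}{-46984 + 1230} = \frac{\left(-5213\right) \left(- \frac{1}{861}\right) + 18319}{-45754} = \left(\frac{5213}{861} + 18319\right) \left(- \frac{1}{45754}\right) = \frac{15777872}{861} \left(- \frac{1}{45754}\right) = - \frac{7888936}{19697097}$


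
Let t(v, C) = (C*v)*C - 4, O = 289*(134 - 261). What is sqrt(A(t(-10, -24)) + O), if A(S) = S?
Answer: I*sqrt(42467) ≈ 206.08*I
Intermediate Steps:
O = -36703 (O = 289*(-127) = -36703)
t(v, C) = -4 + v*C**2 (t(v, C) = v*C**2 - 4 = -4 + v*C**2)
sqrt(A(t(-10, -24)) + O) = sqrt((-4 - 10*(-24)**2) - 36703) = sqrt((-4 - 10*576) - 36703) = sqrt((-4 - 5760) - 36703) = sqrt(-5764 - 36703) = sqrt(-42467) = I*sqrt(42467)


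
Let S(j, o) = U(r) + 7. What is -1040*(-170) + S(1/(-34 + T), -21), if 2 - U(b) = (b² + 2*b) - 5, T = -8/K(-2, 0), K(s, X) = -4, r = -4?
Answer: 176806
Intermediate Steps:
T = 2 (T = -8/(-4) = -8*(-¼) = 2)
U(b) = 7 - b² - 2*b (U(b) = 2 - ((b² + 2*b) - 5) = 2 - (-5 + b² + 2*b) = 2 + (5 - b² - 2*b) = 7 - b² - 2*b)
S(j, o) = 6 (S(j, o) = (7 - 1*(-4)² - 2*(-4)) + 7 = (7 - 1*16 + 8) + 7 = (7 - 16 + 8) + 7 = -1 + 7 = 6)
-1040*(-170) + S(1/(-34 + T), -21) = -1040*(-170) + 6 = 176800 + 6 = 176806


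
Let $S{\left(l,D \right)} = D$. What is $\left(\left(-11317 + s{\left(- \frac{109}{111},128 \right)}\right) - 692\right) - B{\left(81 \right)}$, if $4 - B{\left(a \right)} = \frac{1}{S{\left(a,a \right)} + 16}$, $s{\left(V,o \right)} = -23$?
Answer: $- \frac{1167491}{97} \approx -12036.0$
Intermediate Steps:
$B{\left(a \right)} = 4 - \frac{1}{16 + a}$ ($B{\left(a \right)} = 4 - \frac{1}{a + 16} = 4 - \frac{1}{16 + a}$)
$\left(\left(-11317 + s{\left(- \frac{109}{111},128 \right)}\right) - 692\right) - B{\left(81 \right)} = \left(\left(-11317 - 23\right) - 692\right) - \frac{63 + 4 \cdot 81}{16 + 81} = \left(-11340 - 692\right) - \frac{63 + 324}{97} = -12032 - \frac{1}{97} \cdot 387 = -12032 - \frac{387}{97} = - \frac{1167491}{97}$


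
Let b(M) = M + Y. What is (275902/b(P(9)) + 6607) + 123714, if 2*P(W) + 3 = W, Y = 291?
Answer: 19295138/147 ≈ 1.3126e+5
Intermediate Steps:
P(W) = -3/2 + W/2
b(M) = 291 + M (b(M) = M + 291 = 291 + M)
(275902/b(P(9)) + 6607) + 123714 = (275902/(291 + (-3/2 + (½)*9)) + 6607) + 123714 = (275902/(291 + (-3/2 + 9/2)) + 6607) + 123714 = (275902/(291 + 3) + 6607) + 123714 = (275902/294 + 6607) + 123714 = (275902*(1/294) + 6607) + 123714 = (137951/147 + 6607) + 123714 = 1109180/147 + 123714 = 19295138/147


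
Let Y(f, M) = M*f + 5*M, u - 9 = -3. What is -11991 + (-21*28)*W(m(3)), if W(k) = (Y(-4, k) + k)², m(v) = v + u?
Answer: -202503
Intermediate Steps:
u = 6 (u = 9 - 3 = 6)
Y(f, M) = 5*M + M*f
m(v) = 6 + v (m(v) = v + 6 = 6 + v)
W(k) = 4*k² (W(k) = (k*(5 - 4) + k)² = (k*1 + k)² = (k + k)² = (2*k)² = 4*k²)
-11991 + (-21*28)*W(m(3)) = -11991 + (-21*28)*(4*(6 + 3)²) = -11991 - 2352*9² = -11991 - 2352*81 = -11991 - 588*324 = -11991 - 190512 = -202503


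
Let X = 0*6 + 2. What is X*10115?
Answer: 20230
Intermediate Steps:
X = 2 (X = 0 + 2 = 2)
X*10115 = 2*10115 = 20230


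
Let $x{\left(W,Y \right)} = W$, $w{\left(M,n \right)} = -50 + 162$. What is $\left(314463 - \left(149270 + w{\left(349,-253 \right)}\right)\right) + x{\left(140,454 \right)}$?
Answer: $165221$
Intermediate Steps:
$w{\left(M,n \right)} = 112$
$\left(314463 - \left(149270 + w{\left(349,-253 \right)}\right)\right) + x{\left(140,454 \right)} = \left(314463 - 149382\right) + 140 = 165081 + 140 = 165221$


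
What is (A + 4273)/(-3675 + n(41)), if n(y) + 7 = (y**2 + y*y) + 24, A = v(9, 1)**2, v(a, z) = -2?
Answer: -4277/296 ≈ -14.449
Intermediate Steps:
A = 4 (A = (-2)**2 = 4)
n(y) = 17 + 2*y**2 (n(y) = -7 + ((y**2 + y*y) + 24) = -7 + ((y**2 + y**2) + 24) = -7 + (2*y**2 + 24) = -7 + (24 + 2*y**2) = 17 + 2*y**2)
(A + 4273)/(-3675 + n(41)) = (4 + 4273)/(-3675 + (17 + 2*41**2)) = 4277/(-3675 + (17 + 2*1681)) = 4277/(-3675 + (17 + 3362)) = 4277/(-3675 + 3379) = 4277/(-296) = 4277*(-1/296) = -4277/296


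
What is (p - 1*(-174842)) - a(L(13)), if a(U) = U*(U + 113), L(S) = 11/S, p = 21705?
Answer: 33200163/169 ≈ 1.9645e+5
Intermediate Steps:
a(U) = U*(113 + U)
(p - 1*(-174842)) - a(L(13)) = (21705 - 1*(-174842)) - 11/13*(113 + 11/13) = (21705 + 174842) - 11*(1/13)*(113 + 11*(1/13)) = 196547 - 11*(113 + 11/13)/13 = 196547 - 11*1480/(13*13) = 196547 - 1*16280/169 = 196547 - 16280/169 = 33200163/169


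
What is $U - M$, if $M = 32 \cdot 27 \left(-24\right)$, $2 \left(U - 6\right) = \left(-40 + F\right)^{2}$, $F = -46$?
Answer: $24440$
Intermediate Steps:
$U = 3704$ ($U = 6 + \frac{\left(-40 - 46\right)^{2}}{2} = 6 + \frac{\left(-86\right)^{2}}{2} = 6 + \frac{1}{2} \cdot 7396 = 6 + 3698 = 3704$)
$M = -20736$ ($M = 864 \left(-24\right) = -20736$)
$U - M = 3704 - -20736 = 3704 + 20736 = 24440$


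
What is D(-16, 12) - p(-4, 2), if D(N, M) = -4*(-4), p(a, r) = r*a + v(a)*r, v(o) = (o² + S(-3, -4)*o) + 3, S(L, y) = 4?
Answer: 18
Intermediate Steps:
v(o) = 3 + o² + 4*o (v(o) = (o² + 4*o) + 3 = 3 + o² + 4*o)
p(a, r) = a*r + r*(3 + a² + 4*a) (p(a, r) = r*a + (3 + a² + 4*a)*r = a*r + r*(3 + a² + 4*a))
D(N, M) = 16
D(-16, 12) - p(-4, 2) = 16 - 2*(3 + (-4)² + 5*(-4)) = 16 - 2*(3 + 16 - 20) = 16 - 2*(-1) = 16 - 1*(-2) = 16 + 2 = 18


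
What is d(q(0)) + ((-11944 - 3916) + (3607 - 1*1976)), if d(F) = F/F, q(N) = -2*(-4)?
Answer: -14228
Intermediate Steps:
q(N) = 8
d(F) = 1
d(q(0)) + ((-11944 - 3916) + (3607 - 1*1976)) = 1 + ((-11944 - 3916) + (3607 - 1*1976)) = 1 + (-15860 + (3607 - 1976)) = 1 + (-15860 + 1631) = 1 - 14229 = -14228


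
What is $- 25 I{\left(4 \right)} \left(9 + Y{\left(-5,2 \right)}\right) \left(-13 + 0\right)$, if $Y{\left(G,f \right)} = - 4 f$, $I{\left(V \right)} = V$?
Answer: $1300$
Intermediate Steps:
$- 25 I{\left(4 \right)} \left(9 + Y{\left(-5,2 \right)}\right) \left(-13 + 0\right) = \left(-25\right) 4 \left(9 - 8\right) \left(-13 + 0\right) = - 100 \left(9 - 8\right) \left(-13\right) = - 100 \cdot 1 \left(-13\right) = \left(-100\right) \left(-13\right) = 1300$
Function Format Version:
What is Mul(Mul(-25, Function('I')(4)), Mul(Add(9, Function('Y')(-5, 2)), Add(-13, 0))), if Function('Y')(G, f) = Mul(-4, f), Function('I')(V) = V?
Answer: 1300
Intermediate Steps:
Mul(Mul(-25, Function('I')(4)), Mul(Add(9, Function('Y')(-5, 2)), Add(-13, 0))) = Mul(Mul(-25, 4), Mul(Add(9, Mul(-4, 2)), Add(-13, 0))) = Mul(-100, Mul(Add(9, -8), -13)) = Mul(-100, Mul(1, -13)) = Mul(-100, -13) = 1300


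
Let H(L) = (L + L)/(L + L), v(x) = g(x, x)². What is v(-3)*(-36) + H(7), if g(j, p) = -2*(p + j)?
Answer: -5183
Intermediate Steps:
g(j, p) = -2*j - 2*p (g(j, p) = -2*(j + p) = -2*j - 2*p)
v(x) = 16*x² (v(x) = (-2*x - 2*x)² = (-4*x)² = 16*x²)
H(L) = 1 (H(L) = (2*L)/((2*L)) = (1/(2*L))*(2*L) = 1)
v(-3)*(-36) + H(7) = (16*(-3)²)*(-36) + 1 = (16*9)*(-36) + 1 = 144*(-36) + 1 = -5184 + 1 = -5183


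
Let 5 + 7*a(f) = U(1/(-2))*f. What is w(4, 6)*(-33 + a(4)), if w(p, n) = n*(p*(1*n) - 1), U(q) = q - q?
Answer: -32568/7 ≈ -4652.6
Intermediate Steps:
U(q) = 0
a(f) = -5/7 (a(f) = -5/7 + (0*f)/7 = -5/7 + (1/7)*0 = -5/7 + 0 = -5/7)
w(p, n) = n*(-1 + n*p) (w(p, n) = n*(p*n - 1) = n*(n*p - 1) = n*(-1 + n*p))
w(4, 6)*(-33 + a(4)) = (6*(-1 + 6*4))*(-33 - 5/7) = (6*(-1 + 24))*(-236/7) = (6*23)*(-236/7) = 138*(-236/7) = -32568/7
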